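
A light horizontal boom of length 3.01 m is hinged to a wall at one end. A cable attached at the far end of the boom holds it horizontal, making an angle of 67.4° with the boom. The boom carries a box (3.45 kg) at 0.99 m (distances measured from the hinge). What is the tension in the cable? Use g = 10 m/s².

Choose the hinge as the axis so the unknown hinge reaction has zero arm there.
Box: 3.45 × 10 = 34.5 N down at 0.99 m → arm 0.99 m, τ = 34.5 × 0.99 = 34.16 N·m clockwise.
Total clockwise load moment = 34.16 N·m.
The cable tension T acts at 3.01 m; only its component perpendicular to the boom, T sinθ, produces torque. sin 67.4° = 0.9232.
Balancing moments: T × 3.01 × 0.9232 = 34.16, giving T = 34.16 / 2.779 = 12.3 N.

T ≈ 12.3 N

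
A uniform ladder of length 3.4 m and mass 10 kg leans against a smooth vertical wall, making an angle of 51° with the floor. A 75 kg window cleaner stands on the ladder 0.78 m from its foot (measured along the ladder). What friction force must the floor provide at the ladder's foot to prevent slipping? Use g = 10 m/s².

f ≈ 180 N

Choose the foot of the ladder as the axis so the floor normal and friction both act there and drop out.
Ladder weight 10×10 = 100 N acts at 1.7 m along the ladder; its horizontal arm is 1.7·cos51° = 1.07 m → τ = 107 N·m clockwise.
Window cleaner: 75×10 = 750 N at 0.78 m → arm 0.4909 m → τ = 368.2 N·m clockwise.
Wall normal N acts horizontally at the top; its moment arm is the height L sinθ = 3.4·sin51° = 2.642 m, counterclockwise.
Στ = 0 ⇒ N × 2.642 = 475.2 ⇒ N = 180 N.
ΣFx = 0: friction at the foot balances the wall's push, so f = N_wall = 180 N.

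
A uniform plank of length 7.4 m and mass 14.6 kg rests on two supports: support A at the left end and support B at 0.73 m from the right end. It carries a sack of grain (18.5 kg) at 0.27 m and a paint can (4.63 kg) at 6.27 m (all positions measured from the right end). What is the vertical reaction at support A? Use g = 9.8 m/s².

R_A ≈ 88.9 N

Choose support B as the axis so its reaction then has zero moment arm.
Beam weight: 14.6 × 9.8 = 143.1 N down at 3.7 m → arm 2.97 m, τ = 143.1 × 2.97 = 425 N·m counterclockwise.
Sack of grain: 18.5 × 9.8 = 181.3 N down at 0.27 m → arm 0.46 m, τ = 181.3 × 0.46 = 83.4 N·m clockwise.
Paint can: 4.63 × 9.8 = 45.37 N down at 6.27 m → arm 5.54 m, τ = 45.37 × 5.54 = 251.3 N·m counterclockwise.
Net load moment about support B = 592.9 N·m counterclockwise.
Reaction R at support A is upward at 7.4 m, arm 6.67 m → moment R × 6.67 clockwise.
For rotational equilibrium, R × 6.67 = 592.9, so R = 88.9 N.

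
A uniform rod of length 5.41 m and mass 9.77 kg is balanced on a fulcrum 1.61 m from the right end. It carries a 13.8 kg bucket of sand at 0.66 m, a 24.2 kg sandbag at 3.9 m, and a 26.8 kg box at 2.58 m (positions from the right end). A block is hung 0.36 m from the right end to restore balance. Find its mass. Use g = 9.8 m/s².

Choose the fulcrum (at 1.61 m from the right end) as the axis so the support reaction has zero arm there.
Beam weight: 9.77 × 9.8 = 95.75 N down at 2.705 m → arm 1.095 m, τ = 95.75 × 1.095 = 104.8 N·m counterclockwise.
Bucket of sand: 13.8 × 9.8 = 135.2 N down at 0.66 m → arm 0.95 m, τ = 135.2 × 0.95 = 128.4 N·m clockwise.
Sandbag: 24.2 × 9.8 = 237.2 N down at 3.9 m → arm 2.29 m, τ = 237.2 × 2.29 = 543.2 N·m counterclockwise.
Box: 26.8 × 9.8 = 262.6 N down at 2.58 m → arm 0.97 m, τ = 262.6 × 0.97 = 254.7 N·m counterclockwise.
Net moment of known loads = 774.3 N·m counterclockwise.
An unknown mass m at 0.36 m has arm 1.25 m; its moment is m·g·1.25 clockwise.
Balancing moments: m × 9.8 × 1.25 = 774.3, giving m = 774.3 / (9.8 × 1.25) = 63.2 kg.

m ≈ 63.2 kg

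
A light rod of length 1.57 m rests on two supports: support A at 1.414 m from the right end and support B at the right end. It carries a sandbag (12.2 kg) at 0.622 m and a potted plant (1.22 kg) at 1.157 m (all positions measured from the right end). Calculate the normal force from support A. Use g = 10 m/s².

R_A ≈ 63.6 N

About support B:
Sandbag: 12.2 × 10 = 122 N down at 0.622 m → arm 0.622 m, τ = 122 × 0.622 = 75.88 N·m counterclockwise.
Potted plant: 1.22 × 10 = 12.2 N down at 1.157 m → arm 1.157 m, τ = 12.2 × 1.157 = 14.12 N·m counterclockwise.
Net load moment about support B = 90 N·m counterclockwise.
Reaction R at support A is upward at 1.414 m, arm 1.414 m → moment R × 1.414 clockwise.
Balancing moments: R × 1.414 = 90, giving R = 63.6 N.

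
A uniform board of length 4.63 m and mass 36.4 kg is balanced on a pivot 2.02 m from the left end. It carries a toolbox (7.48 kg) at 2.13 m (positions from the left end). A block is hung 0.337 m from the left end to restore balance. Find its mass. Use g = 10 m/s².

Sum moments about the pivot (at 2.02 m from the left end) (the support reaction has zero arm there).
Beam weight: 36.4 × 10 = 364 N down at 2.315 m → arm 0.295 m, τ = 364 × 0.295 = 107.4 N·m clockwise.
Toolbox: 7.48 × 10 = 74.8 N down at 2.13 m → arm 0.11 m, τ = 74.8 × 0.11 = 8.228 N·m clockwise.
Net moment of known loads = 115.6 N·m clockwise.
An unknown mass m at 0.337 m has arm 1.683 m; its moment is m·g·1.683 counterclockwise.
Setting net torque to zero: m × 10 × 1.683 = 115.6 → m = 115.6 / (10 × 1.683) = 6.87 kg.

m ≈ 6.87 kg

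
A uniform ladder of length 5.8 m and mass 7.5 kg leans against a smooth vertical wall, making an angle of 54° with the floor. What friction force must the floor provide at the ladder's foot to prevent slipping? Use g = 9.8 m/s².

Sum moments about the foot of the ladder (the floor normal and friction both act there and drop out).
Ladder weight 7.5×9.8 = 73.5 N acts at 2.9 m along the ladder; its horizontal arm is 2.9·cos54° = 1.705 m → τ = 125.3 N·m clockwise.
Wall normal N acts horizontally at the top; its moment arm is the height L sinθ = 5.8·sin54° = 4.692 m, counterclockwise.
Setting net torque to zero: N × 4.692 = 125.3 → N = 26.7 N.
ΣFx = 0: friction at the foot balances the wall's push, so f = N_wall = 26.7 N.

f ≈ 26.7 N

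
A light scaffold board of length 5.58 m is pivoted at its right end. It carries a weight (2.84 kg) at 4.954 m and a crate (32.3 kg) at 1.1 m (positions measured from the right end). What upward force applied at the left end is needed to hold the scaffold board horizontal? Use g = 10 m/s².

F ≈ 88.9 N

Take moments about the right end.
Weight: 2.84 × 10 = 28.4 N down at 4.954 m → arm 4.954 m, τ = 28.4 × 4.954 = 140.7 N·m counterclockwise.
Crate: 32.3 × 10 = 323 N down at 1.1 m → arm 1.1 m, τ = 323 × 1.1 = 355.3 N·m counterclockwise.
Net moment of the loads = 496 N·m counterclockwise.
The upward force F acts at the left end, arm 5.58 m, giving F × 5.58 clockwise.
Balancing moments: F × 5.58 = 496, giving F = 496 / 5.58 = 88.9 N.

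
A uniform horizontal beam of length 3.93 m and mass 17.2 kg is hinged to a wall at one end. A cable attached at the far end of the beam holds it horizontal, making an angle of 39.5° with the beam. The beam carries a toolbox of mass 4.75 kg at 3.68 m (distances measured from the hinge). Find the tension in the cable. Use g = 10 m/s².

T ≈ 205 N

About the hinge:
Beam weight: 17.2 × 10 = 172 N down at 1.965 m → arm 1.965 m, τ = 172 × 1.965 = 338 N·m clockwise.
Toolbox: 4.75 × 10 = 47.5 N down at 3.68 m → arm 3.68 m, τ = 47.5 × 3.68 = 174.8 N·m clockwise.
Total clockwise load moment = 512.8 N·m.
The cable tension T acts at 3.93 m; only its component perpendicular to the beam, T sinθ, produces torque. sin 39.5° = 0.6361.
Στ = 0 ⇒ T × 3.93 × 0.6361 = 512.8 ⇒ T = 512.8 / 2.5 = 205 N.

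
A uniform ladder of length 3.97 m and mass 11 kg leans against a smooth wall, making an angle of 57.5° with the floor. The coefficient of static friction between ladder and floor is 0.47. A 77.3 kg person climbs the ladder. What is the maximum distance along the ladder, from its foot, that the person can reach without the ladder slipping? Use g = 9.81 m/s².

Take moments about the foot of the ladder.
Ladder weight 11×9.81 = 107.9 N acts at 1.985 m along the ladder; its horizontal arm is 1.985·cos57.5° = 1.067 m → τ = 115.1 N·m clockwise.
Person weight 77.3×9.81 = 758.3 N at distance d → arm d·cos57.5° → τ = 758.3·d·0.5373 clockwise.
Wall normal N at the top has arm L sinθ = 3.348 m counterclockwise, so Στ = 0 gives N·3.348 = 115.1 + 407.4·d.
ΣFy = 0 ⇒ N_floor = 866.2 N, so the maximum friction is μ_s·N_floor = 0.47×866.2 = 407.1 N. ΣFx = 0 ⇒ N_wall = f, so at the slipping point N = 407.1 N.
Substituting: 407.1×3.348 = 115.1 + 407.4·d ⇒ d = (1363 − 115.1) / 407.4 = 3.06 m.

d ≈ 3.06 m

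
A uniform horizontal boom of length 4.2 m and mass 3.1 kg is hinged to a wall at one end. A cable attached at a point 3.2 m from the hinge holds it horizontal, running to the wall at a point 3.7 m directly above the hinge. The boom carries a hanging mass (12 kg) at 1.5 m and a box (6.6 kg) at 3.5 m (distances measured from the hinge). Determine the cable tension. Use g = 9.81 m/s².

T ≈ 193 N

Take moments about the hinge.
Beam weight: 3.1 × 9.81 = 30.41 N down at 2.1 m → arm 2.1 m, τ = 30.41 × 2.1 = 63.86 N·m clockwise.
Hanging mass: 12 × 9.81 = 117.7 N down at 1.5 m → arm 1.5 m, τ = 117.7 × 1.5 = 176.6 N·m clockwise.
Box: 6.6 × 9.81 = 64.75 N down at 3.5 m → arm 3.5 m, τ = 64.75 × 3.5 = 226.6 N·m clockwise.
Total clockwise load moment = 467.1 N·m.
The cable tension T acts at 3.2 m; only its component perpendicular to the boom, T sinθ, produces torque. sinθ = h/√(h²+d²) = 3.7/√(3.7²+3.2²) = 0.7564.
For rotational equilibrium, T × 3.2 × 0.7564 = 467.1, so T = 467.1 / 2.42 = 193 N.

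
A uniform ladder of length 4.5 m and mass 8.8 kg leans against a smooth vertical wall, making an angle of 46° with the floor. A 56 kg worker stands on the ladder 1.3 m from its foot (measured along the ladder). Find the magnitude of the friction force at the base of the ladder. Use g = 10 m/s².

f ≈ 199 N

Sum moments about the foot of the ladder (the floor normal and friction both act there and drop out).
Ladder weight 8.8×10 = 88 N acts at 2.25 m along the ladder; its horizontal arm is 2.25·cos46° = 1.563 m → τ = 137.5 N·m clockwise.
Worker: 56×10 = 560 N at 1.3 m → arm 0.9031 m → τ = 505.7 N·m clockwise.
Wall normal N acts horizontally at the top; its moment arm is the height L sinθ = 4.5·sin46° = 3.237 m, counterclockwise.
Στ = 0 ⇒ N × 3.237 = 643.2 ⇒ N = 199 N.
ΣFx = 0: friction at the foot balances the wall's push, so f = N_wall = 199 N.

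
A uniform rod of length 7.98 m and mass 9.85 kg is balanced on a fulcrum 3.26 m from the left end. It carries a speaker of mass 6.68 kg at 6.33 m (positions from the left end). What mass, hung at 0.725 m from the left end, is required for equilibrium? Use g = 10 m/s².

m ≈ 10.9 kg

Taking torques about the fulcrum (at 3.26 m from the left end):
Beam weight: 9.85 × 10 = 98.5 N down at 3.99 m → arm 0.73 m, τ = 98.5 × 0.73 = 71.91 N·m clockwise.
Speaker: 6.68 × 10 = 66.8 N down at 6.33 m → arm 3.07 m, τ = 66.8 × 3.07 = 205.1 N·m clockwise.
Net moment of known loads = 277 N·m clockwise.
An unknown mass m at 0.725 m has arm 2.535 m; its moment is m·g·2.535 counterclockwise.
Setting net torque to zero: m × 10 × 2.535 = 277 → m = 277 / (10 × 2.535) = 10.9 kg.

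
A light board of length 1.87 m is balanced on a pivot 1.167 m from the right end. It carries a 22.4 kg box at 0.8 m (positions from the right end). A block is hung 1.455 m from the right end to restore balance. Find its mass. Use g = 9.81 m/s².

Choose the pivot (at 1.167 m from the right end) as the axis so the support reaction has zero arm there.
Box: 22.4 × 9.81 = 219.7 N down at 0.8 m → arm 0.367 m, τ = 219.7 × 0.367 = 80.63 N·m clockwise.
Net moment of known loads = 80.63 N·m clockwise.
An unknown mass m at 1.455 m has arm 0.288 m; its moment is m·g·0.288 counterclockwise.
Setting net torque to zero: m × 9.81 × 0.288 = 80.63 → m = 80.63 / (9.81 × 0.288) = 28.5 kg.

m ≈ 28.5 kg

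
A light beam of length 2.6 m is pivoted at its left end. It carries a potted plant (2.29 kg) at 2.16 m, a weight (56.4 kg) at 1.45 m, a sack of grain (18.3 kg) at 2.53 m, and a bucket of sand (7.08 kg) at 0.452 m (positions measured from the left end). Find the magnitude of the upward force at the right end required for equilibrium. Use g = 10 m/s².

Choose the left end as the axis so the unknown pivot reaction has zero arm there.
Potted plant: 2.29 × 10 = 22.9 N down at 2.16 m → arm 2.16 m, τ = 22.9 × 2.16 = 49.46 N·m clockwise.
Weight: 56.4 × 10 = 564 N down at 1.45 m → arm 1.45 m, τ = 564 × 1.45 = 817.8 N·m clockwise.
Sack of grain: 18.3 × 10 = 183 N down at 2.53 m → arm 2.53 m, τ = 183 × 2.53 = 463 N·m clockwise.
Bucket of sand: 7.08 × 10 = 70.8 N down at 0.452 m → arm 0.452 m, τ = 70.8 × 0.452 = 32 N·m clockwise.
Net moment of the loads = 1362 N·m clockwise.
The upward force F acts at the right end, arm 2.6 m, giving F × 2.6 counterclockwise.
Setting net torque to zero: F × 2.6 = 1362 → F = 1362 / 2.6 = 524 N.

F ≈ 524 N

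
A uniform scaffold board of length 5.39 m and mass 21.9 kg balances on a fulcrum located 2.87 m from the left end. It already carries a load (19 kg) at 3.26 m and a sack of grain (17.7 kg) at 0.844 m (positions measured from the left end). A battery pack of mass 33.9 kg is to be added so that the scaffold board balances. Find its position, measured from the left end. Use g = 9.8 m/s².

Sum moments about the fulcrum (at 2.87 m from the left end) (the support reaction has zero arm there).
Beam weight: 21.9 × 9.8 = 214.6 N down at 2.695 m → arm 0.175 m, τ = 214.6 × 0.175 = 37.55 N·m counterclockwise.
Load: 19 × 9.8 = 186.2 N down at 3.26 m → arm 0.39 m, τ = 186.2 × 0.39 = 72.62 N·m clockwise.
Sack of grain: 17.7 × 9.8 = 173.5 N down at 0.844 m → arm 2.026 m, τ = 173.5 × 2.026 = 351.5 N·m counterclockwise.
Net moment of existing loads = 316.4 N·m counterclockwise.
The battery pack weighs 33.9 × 9.8 = 332.2 N and must supply an equal clockwise moment, so its lever arm about the fulcrum is 316.4 / 332.2 = 0.952 m.
That puts it at 2.87 + 0.952 = 3.82 m from the left end.

x ≈ 3.82 m from the left end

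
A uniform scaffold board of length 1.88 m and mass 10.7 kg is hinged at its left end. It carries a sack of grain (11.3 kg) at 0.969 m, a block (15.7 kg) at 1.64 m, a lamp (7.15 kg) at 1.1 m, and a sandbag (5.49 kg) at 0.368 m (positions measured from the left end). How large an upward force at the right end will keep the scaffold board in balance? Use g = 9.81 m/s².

Taking torques about the left end:
Beam weight: 10.7 × 9.81 = 105 N down at 0.94 m → arm 0.94 m, τ = 105 × 0.94 = 98.7 N·m clockwise.
Sack of grain: 11.3 × 9.81 = 110.9 N down at 0.969 m → arm 0.969 m, τ = 110.9 × 0.969 = 107.5 N·m clockwise.
Block: 15.7 × 9.81 = 154 N down at 1.64 m → arm 1.64 m, τ = 154 × 1.64 = 252.6 N·m clockwise.
Lamp: 7.15 × 9.81 = 70.14 N down at 1.1 m → arm 1.1 m, τ = 70.14 × 1.1 = 77.15 N·m clockwise.
Sandbag: 5.49 × 9.81 = 53.86 N down at 0.368 m → arm 0.368 m, τ = 53.86 × 0.368 = 19.82 N·m clockwise.
Net moment of the loads = 555.8 N·m clockwise.
The upward force F acts at the right end, arm 1.88 m, giving F × 1.88 counterclockwise.
Balancing moments: F × 1.88 = 555.8, giving F = 555.8 / 1.88 = 296 N.

F ≈ 296 N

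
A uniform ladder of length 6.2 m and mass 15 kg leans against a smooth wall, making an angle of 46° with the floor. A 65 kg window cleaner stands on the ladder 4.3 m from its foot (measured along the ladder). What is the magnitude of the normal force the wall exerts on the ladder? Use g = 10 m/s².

Taking torques about the foot of the ladder:
Ladder weight 15×10 = 150 N acts at 3.1 m along the ladder; its horizontal arm is 3.1·cos46° = 2.153 m → τ = 322.9 N·m clockwise.
Window cleaner: 65×10 = 650 N at 4.3 m → arm 2.987 m → τ = 1942 N·m clockwise.
Wall normal N acts horizontally at the top; its moment arm is the height L sinθ = 6.2·sin46° = 4.46 m, counterclockwise.
For rotational equilibrium, N × 4.46 = 2265, so N = 508 N.

N_wall ≈ 508 N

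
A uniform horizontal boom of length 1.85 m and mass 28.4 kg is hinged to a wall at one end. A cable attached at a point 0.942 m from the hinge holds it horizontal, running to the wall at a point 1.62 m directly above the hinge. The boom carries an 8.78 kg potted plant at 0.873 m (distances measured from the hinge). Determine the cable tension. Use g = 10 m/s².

Take moments about the hinge.
Beam weight: 28.4 × 10 = 284 N down at 0.925 m → arm 0.925 m, τ = 284 × 0.925 = 262.7 N·m clockwise.
Potted plant: 8.78 × 10 = 87.8 N down at 0.873 m → arm 0.873 m, τ = 87.8 × 0.873 = 76.65 N·m clockwise.
Total clockwise load moment = 339.4 N·m.
The cable tension T acts at 0.942 m; only its component perpendicular to the boom, T sinθ, produces torque. sinθ = h/√(h²+d²) = 1.62/√(1.62²+0.942²) = 0.8645.
Στ = 0 ⇒ T × 0.942 × 0.8645 = 339.4 ⇒ T = 339.4 / 0.8144 = 417 N.

T ≈ 417 N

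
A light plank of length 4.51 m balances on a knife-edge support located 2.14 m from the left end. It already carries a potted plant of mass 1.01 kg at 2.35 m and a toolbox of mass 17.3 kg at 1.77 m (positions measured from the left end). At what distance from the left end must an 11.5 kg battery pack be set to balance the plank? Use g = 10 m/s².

Choose the knife-edge support (at 2.14 m from the left end) as the axis so the support reaction has zero arm there.
Potted plant: 1.01 × 10 = 10.1 N down at 2.35 m → arm 0.21 m, τ = 10.1 × 0.21 = 2.121 N·m clockwise.
Toolbox: 17.3 × 10 = 173 N down at 1.77 m → arm 0.37 m, τ = 173 × 0.37 = 64.01 N·m counterclockwise.
Net moment of existing loads = 61.89 N·m counterclockwise.
The battery pack weighs 11.5 × 10 = 115 N and must supply an equal clockwise moment, so its lever arm about the knife-edge support is 61.89 / 115 = 0.538 m.
That puts it at 2.14 + 0.538 = 2.68 m from the left end.

x ≈ 2.68 m from the left end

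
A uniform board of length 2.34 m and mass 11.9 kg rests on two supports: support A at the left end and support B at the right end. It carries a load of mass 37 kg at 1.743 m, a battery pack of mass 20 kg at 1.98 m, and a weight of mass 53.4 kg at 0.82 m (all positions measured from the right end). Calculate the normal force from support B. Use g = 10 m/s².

About support A:
Beam weight: 11.9 × 10 = 119 N down at 1.17 m → arm 1.17 m, τ = 119 × 1.17 = 139.2 N·m clockwise.
Load: 37 × 10 = 370 N down at 1.743 m → arm 0.597 m, τ = 370 × 0.597 = 220.9 N·m clockwise.
Battery pack: 20 × 10 = 200 N down at 1.98 m → arm 0.36 m, τ = 200 × 0.36 = 72 N·m clockwise.
Weight: 53.4 × 10 = 534 N down at 0.82 m → arm 1.52 m, τ = 534 × 1.52 = 811.7 N·m clockwise.
Net load moment about support A = 1244 N·m clockwise.
Reaction R at support B is upward at 0 m, arm 2.34 m → moment R × 2.34 counterclockwise.
Στ = 0 ⇒ R × 2.34 = 1244 ⇒ R = 532 N.

R_B ≈ 532 N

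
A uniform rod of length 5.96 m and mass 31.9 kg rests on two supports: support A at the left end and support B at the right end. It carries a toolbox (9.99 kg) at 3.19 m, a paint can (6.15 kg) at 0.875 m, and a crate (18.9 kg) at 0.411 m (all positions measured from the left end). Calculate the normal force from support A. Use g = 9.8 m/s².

Choose support B as the axis so its reaction then has zero moment arm.
Beam weight: 31.9 × 9.8 = 312.6 N down at 2.98 m → arm 2.98 m, τ = 312.6 × 2.98 = 931.5 N·m counterclockwise.
Toolbox: 9.99 × 9.8 = 97.9 N down at 3.19 m → arm 2.77 m, τ = 97.9 × 2.77 = 271.2 N·m counterclockwise.
Paint can: 6.15 × 9.8 = 60.27 N down at 0.875 m → arm 5.085 m, τ = 60.27 × 5.085 = 306.5 N·m counterclockwise.
Crate: 18.9 × 9.8 = 185.2 N down at 0.411 m → arm 5.549 m, τ = 185.2 × 5.549 = 1028 N·m counterclockwise.
Net load moment about support B = 2537 N·m counterclockwise.
Reaction R at support A is upward at 0 m, arm 5.96 m → moment R × 5.96 clockwise.
Στ = 0 ⇒ R × 5.96 = 2537 ⇒ R = 426 N.

R_A ≈ 426 N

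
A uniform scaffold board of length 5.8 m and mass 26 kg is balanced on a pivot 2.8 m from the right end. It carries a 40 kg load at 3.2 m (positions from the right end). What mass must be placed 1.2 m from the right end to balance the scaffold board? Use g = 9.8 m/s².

Taking torques about the pivot (at 2.8 m from the right end):
Beam weight: 26 × 9.8 = 254.8 N down at 2.9 m → arm 0.1 m, τ = 254.8 × 0.1 = 25.48 N·m counterclockwise.
Load: 40 × 9.8 = 392 N down at 3.2 m → arm 0.4 m, τ = 392 × 0.4 = 156.8 N·m counterclockwise.
Net moment of known loads = 182.3 N·m counterclockwise.
An unknown mass m at 1.2 m has arm 1.6 m; its moment is m·g·1.6 clockwise.
Στ = 0 ⇒ m × 9.8 × 1.6 = 182.3 ⇒ m = 182.3 / (9.8 × 1.6) = 11.6 kg.

m ≈ 11.6 kg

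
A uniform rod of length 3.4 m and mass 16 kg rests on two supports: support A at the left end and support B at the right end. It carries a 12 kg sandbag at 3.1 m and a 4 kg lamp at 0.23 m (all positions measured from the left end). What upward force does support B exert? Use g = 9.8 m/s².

R_B ≈ 188 N

About support A:
Beam weight: 16 × 9.8 = 156.8 N down at 1.7 m → arm 1.7 m, τ = 156.8 × 1.7 = 266.6 N·m clockwise.
Sandbag: 12 × 9.8 = 117.6 N down at 3.1 m → arm 3.1 m, τ = 117.6 × 3.1 = 364.6 N·m clockwise.
Lamp: 4 × 9.8 = 39.2 N down at 0.23 m → arm 0.23 m, τ = 39.2 × 0.23 = 9.016 N·m clockwise.
Net load moment about support A = 640.2 N·m clockwise.
Reaction R at support B is upward at 3.4 m, arm 3.4 m → moment R × 3.4 counterclockwise.
Setting net torque to zero: R × 3.4 = 640.2 → R = 188 N.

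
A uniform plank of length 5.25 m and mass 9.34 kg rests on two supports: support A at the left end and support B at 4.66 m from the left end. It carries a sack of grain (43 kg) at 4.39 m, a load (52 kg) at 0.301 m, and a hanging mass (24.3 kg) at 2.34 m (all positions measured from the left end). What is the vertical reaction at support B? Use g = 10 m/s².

R_B ≈ 613 N

Taking torques about support A:
Beam weight: 9.34 × 10 = 93.4 N down at 2.625 m → arm 2.625 m, τ = 93.4 × 2.625 = 245.2 N·m clockwise.
Sack of grain: 43 × 10 = 430 N down at 4.39 m → arm 4.39 m, τ = 430 × 4.39 = 1888 N·m clockwise.
Load: 52 × 10 = 520 N down at 0.301 m → arm 0.301 m, τ = 520 × 0.301 = 156.5 N·m clockwise.
Hanging mass: 24.3 × 10 = 243 N down at 2.34 m → arm 2.34 m, τ = 243 × 2.34 = 568.6 N·m clockwise.
Net load moment about support A = 2858 N·m clockwise.
Reaction R at support B is upward at 4.66 m, arm 4.66 m → moment R × 4.66 counterclockwise.
Setting net torque to zero: R × 4.66 = 2858 → R = 613 N.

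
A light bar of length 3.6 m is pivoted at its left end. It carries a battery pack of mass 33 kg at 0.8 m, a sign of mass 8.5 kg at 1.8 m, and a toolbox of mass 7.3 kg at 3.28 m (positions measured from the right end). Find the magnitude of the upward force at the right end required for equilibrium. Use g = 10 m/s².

Take moments about the left end.
Battery pack: 33 × 10 = 330 N down at 0.8 m → arm 2.8 m, τ = 330 × 2.8 = 924 N·m clockwise.
Sign: 8.5 × 10 = 85 N down at 1.8 m → arm 1.8 m, τ = 85 × 1.8 = 153 N·m clockwise.
Toolbox: 7.3 × 10 = 73 N down at 3.28 m → arm 0.32 m, τ = 73 × 0.32 = 23.36 N·m clockwise.
Net moment of the loads = 1100 N·m clockwise.
The upward force F acts at the right end, arm 3.6 m, giving F × 3.6 counterclockwise.
Στ = 0 ⇒ F × 3.6 = 1100 ⇒ F = 1100 / 3.6 = 306 N.

F ≈ 306 N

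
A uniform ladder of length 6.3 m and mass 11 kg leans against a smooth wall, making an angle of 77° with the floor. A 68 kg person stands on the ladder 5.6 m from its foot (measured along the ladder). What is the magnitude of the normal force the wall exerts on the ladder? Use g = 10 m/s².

N_wall ≈ 152 N

About the foot of the ladder:
Ladder weight 11×10 = 110 N acts at 3.15 m along the ladder; its horizontal arm is 3.15·cos77° = 0.7086 m → τ = 77.95 N·m clockwise.
Person: 68×10 = 680 N at 5.6 m → arm 1.26 m → τ = 856.8 N·m clockwise.
Wall normal N acts horizontally at the top; its moment arm is the height L sinθ = 6.3·sin77° = 6.139 m, counterclockwise.
For rotational equilibrium, N × 6.139 = 934.8, so N = 152 N.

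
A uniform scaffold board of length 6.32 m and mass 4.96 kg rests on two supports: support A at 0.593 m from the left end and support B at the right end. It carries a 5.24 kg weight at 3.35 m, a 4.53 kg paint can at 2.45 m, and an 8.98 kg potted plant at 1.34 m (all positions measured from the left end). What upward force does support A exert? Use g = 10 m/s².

About support B:
Beam weight: 4.96 × 10 = 49.6 N down at 3.16 m → arm 3.16 m, τ = 49.6 × 3.16 = 156.7 N·m counterclockwise.
Weight: 5.24 × 10 = 52.4 N down at 3.35 m → arm 2.97 m, τ = 52.4 × 2.97 = 155.6 N·m counterclockwise.
Paint can: 4.53 × 10 = 45.3 N down at 2.45 m → arm 3.87 m, τ = 45.3 × 3.87 = 175.3 N·m counterclockwise.
Potted plant: 8.98 × 10 = 89.8 N down at 1.34 m → arm 4.98 m, τ = 89.8 × 4.98 = 447.2 N·m counterclockwise.
Net load moment about support B = 934.8 N·m counterclockwise.
Reaction R at support A is upward at 0.593 m, arm 5.727 m → moment R × 5.727 clockwise.
Setting net torque to zero: R × 5.727 = 934.8 → R = 163 N.

R_A ≈ 163 N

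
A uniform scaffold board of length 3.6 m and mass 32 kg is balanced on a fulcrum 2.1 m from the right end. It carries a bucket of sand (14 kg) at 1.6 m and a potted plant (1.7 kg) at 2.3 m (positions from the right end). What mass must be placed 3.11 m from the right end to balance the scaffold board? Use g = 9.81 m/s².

m ≈ 16.1 kg

About the fulcrum (at 2.1 m from the right end):
Beam weight: 32 × 9.81 = 313.9 N down at 1.8 m → arm 0.3 m, τ = 313.9 × 0.3 = 94.17 N·m clockwise.
Bucket of sand: 14 × 9.81 = 137.3 N down at 1.6 m → arm 0.5 m, τ = 137.3 × 0.5 = 68.65 N·m clockwise.
Potted plant: 1.7 × 9.81 = 16.68 N down at 2.3 m → arm 0.2 m, τ = 16.68 × 0.2 = 3.336 N·m counterclockwise.
Net moment of known loads = 159.5 N·m clockwise.
An unknown mass m at 3.11 m has arm 1.01 m; its moment is m·g·1.01 counterclockwise.
Στ = 0 ⇒ m × 9.81 × 1.01 = 159.5 ⇒ m = 159.5 / (9.81 × 1.01) = 16.1 kg.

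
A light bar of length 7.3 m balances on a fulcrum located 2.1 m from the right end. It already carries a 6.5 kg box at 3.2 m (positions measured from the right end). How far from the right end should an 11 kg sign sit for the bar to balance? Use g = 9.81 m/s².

x ≈ 1.45 m from the right end

Take moments about the fulcrum (at 2.1 m from the right end).
Box: 6.5 × 9.81 = 63.77 N down at 3.2 m → arm 1.1 m, τ = 63.77 × 1.1 = 70.15 N·m counterclockwise.
Net moment of existing loads = 70.15 N·m counterclockwise.
The sign weighs 11 × 9.81 = 107.9 N and must supply an equal clockwise moment, so its lever arm about the fulcrum is 70.15 / 107.9 = 0.65 m.
That puts it at 2.1 − 0.65 = 1.45 m from the right end.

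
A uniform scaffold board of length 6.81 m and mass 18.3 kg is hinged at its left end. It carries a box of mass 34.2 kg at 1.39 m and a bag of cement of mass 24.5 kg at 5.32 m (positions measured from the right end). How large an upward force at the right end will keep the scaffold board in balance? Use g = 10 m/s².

F ≈ 417 N

Choose the left end as the axis so the unknown pivot reaction has zero arm there.
Beam weight: 18.3 × 10 = 183 N down at 3.405 m → arm 3.405 m, τ = 183 × 3.405 = 623.1 N·m clockwise.
Box: 34.2 × 10 = 342 N down at 1.39 m → arm 5.42 m, τ = 342 × 5.42 = 1854 N·m clockwise.
Bag of cement: 24.5 × 10 = 245 N down at 5.32 m → arm 1.49 m, τ = 245 × 1.49 = 365.1 N·m clockwise.
Net moment of the loads = 2842 N·m clockwise.
The upward force F acts at the right end, arm 6.81 m, giving F × 6.81 counterclockwise.
Στ = 0 ⇒ F × 6.81 = 2842 ⇒ F = 2842 / 6.81 = 417 N.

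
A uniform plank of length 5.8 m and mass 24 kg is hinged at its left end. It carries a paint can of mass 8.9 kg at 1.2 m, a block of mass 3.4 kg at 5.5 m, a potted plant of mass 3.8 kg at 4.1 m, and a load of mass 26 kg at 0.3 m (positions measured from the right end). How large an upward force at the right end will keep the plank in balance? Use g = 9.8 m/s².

About the left end:
Beam weight: 24 × 9.8 = 235.2 N down at 2.9 m → arm 2.9 m, τ = 235.2 × 2.9 = 682.1 N·m clockwise.
Paint can: 8.9 × 9.8 = 87.22 N down at 1.2 m → arm 4.6 m, τ = 87.22 × 4.6 = 401.2 N·m clockwise.
Block: 3.4 × 9.8 = 33.32 N down at 5.5 m → arm 0.3 m, τ = 33.32 × 0.3 = 9.996 N·m clockwise.
Potted plant: 3.8 × 9.8 = 37.24 N down at 4.1 m → arm 1.7 m, τ = 37.24 × 1.7 = 63.31 N·m clockwise.
Load: 26 × 9.8 = 254.8 N down at 0.3 m → arm 5.5 m, τ = 254.8 × 5.5 = 1401 N·m clockwise.
Net moment of the loads = 2558 N·m clockwise.
The upward force F acts at the right end, arm 5.8 m, giving F × 5.8 counterclockwise.
For rotational equilibrium, F × 5.8 = 2558, so F = 2558 / 5.8 = 441 N.

F ≈ 441 N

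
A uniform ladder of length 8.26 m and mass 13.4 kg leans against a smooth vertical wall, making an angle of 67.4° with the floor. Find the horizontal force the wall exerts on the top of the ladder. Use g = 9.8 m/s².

N_wall ≈ 27.3 N

Taking torques about the foot of the ladder:
Ladder weight 13.4×9.8 = 131.3 N acts at 4.13 m along the ladder; its horizontal arm is 4.13·cos67.4° = 1.587 m → τ = 208.4 N·m clockwise.
Wall normal N acts horizontally at the top; its moment arm is the height L sinθ = 8.26·sin67.4° = 7.626 m, counterclockwise.
Balancing moments: N × 7.626 = 208.4, giving N = 27.3 N.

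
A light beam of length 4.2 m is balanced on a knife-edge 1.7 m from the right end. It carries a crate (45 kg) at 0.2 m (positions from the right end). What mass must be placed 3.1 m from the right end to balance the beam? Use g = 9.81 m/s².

m ≈ 48.2 kg

Sum moments about the knife-edge (at 1.7 m from the right end) (the support reaction has zero arm there).
Crate: 45 × 9.81 = 441.5 N down at 0.2 m → arm 1.5 m, τ = 441.5 × 1.5 = 662.2 N·m clockwise.
Net moment of known loads = 662.2 N·m clockwise.
An unknown mass m at 3.1 m has arm 1.4 m; its moment is m·g·1.4 counterclockwise.
Setting net torque to zero: m × 9.81 × 1.4 = 662.2 → m = 662.2 / (9.81 × 1.4) = 48.2 kg.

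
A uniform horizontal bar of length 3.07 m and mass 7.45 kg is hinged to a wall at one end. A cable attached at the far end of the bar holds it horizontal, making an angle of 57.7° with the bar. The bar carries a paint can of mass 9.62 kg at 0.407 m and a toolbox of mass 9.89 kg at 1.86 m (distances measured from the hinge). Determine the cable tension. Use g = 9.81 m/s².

Taking torques about the hinge:
Beam weight: 7.45 × 9.81 = 73.08 N down at 1.535 m → arm 1.535 m, τ = 73.08 × 1.535 = 112.2 N·m clockwise.
Paint can: 9.62 × 9.81 = 94.37 N down at 0.407 m → arm 0.407 m, τ = 94.37 × 0.407 = 38.41 N·m clockwise.
Toolbox: 9.89 × 9.81 = 97.02 N down at 1.86 m → arm 1.86 m, τ = 97.02 × 1.86 = 180.5 N·m clockwise.
Total clockwise load moment = 331.1 N·m.
The cable tension T acts at 3.07 m; only its component perpendicular to the bar, T sinθ, produces torque. sin 57.7° = 0.8453.
Στ = 0 ⇒ T × 3.07 × 0.8453 = 331.1 ⇒ T = 331.1 / 2.595 = 128 N.

T ≈ 128 N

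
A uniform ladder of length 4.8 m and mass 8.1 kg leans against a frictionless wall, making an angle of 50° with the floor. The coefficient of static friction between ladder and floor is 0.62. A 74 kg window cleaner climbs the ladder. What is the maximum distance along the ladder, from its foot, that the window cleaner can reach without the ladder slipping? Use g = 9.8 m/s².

d ≈ 3.67 m

Take moments about the foot of the ladder.
Ladder weight 8.1×9.8 = 79.38 N acts at 2.4 m along the ladder; its horizontal arm is 2.4·cos50° = 1.543 m → τ = 122.5 N·m clockwise.
Window cleaner weight 74×9.8 = 725.2 N at distance d → arm d·cos50° → τ = 725.2·d·0.6428 clockwise.
Wall normal N at the top has arm L sinθ = 3.677 m counterclockwise, so Στ = 0 gives N·3.677 = 122.5 + 466.2·d.
ΣFy = 0 ⇒ N_floor = 804.6 N, so the maximum friction is μ_s·N_floor = 0.62×804.6 = 498.9 N. ΣFx = 0 ⇒ N_wall = f, so at the slipping point N = 498.9 N.
Substituting: 498.9×3.677 = 122.5 + 466.2·d ⇒ d = (1834 − 122.5) / 466.2 = 3.67 m.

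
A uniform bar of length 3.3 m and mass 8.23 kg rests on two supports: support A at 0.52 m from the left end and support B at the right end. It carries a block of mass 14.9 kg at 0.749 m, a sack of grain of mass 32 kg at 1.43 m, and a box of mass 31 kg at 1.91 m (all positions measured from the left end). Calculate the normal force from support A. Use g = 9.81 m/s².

Sum moments about support B (its reaction then has zero moment arm).
Beam weight: 8.23 × 9.81 = 80.74 N down at 1.65 m → arm 1.65 m, τ = 80.74 × 1.65 = 133.2 N·m counterclockwise.
Block: 14.9 × 9.81 = 146.2 N down at 0.749 m → arm 2.551 m, τ = 146.2 × 2.551 = 373 N·m counterclockwise.
Sack of grain: 32 × 9.81 = 313.9 N down at 1.43 m → arm 1.87 m, τ = 313.9 × 1.87 = 587 N·m counterclockwise.
Box: 31 × 9.81 = 304.1 N down at 1.91 m → arm 1.39 m, τ = 304.1 × 1.39 = 422.7 N·m counterclockwise.
Net load moment about support B = 1516 N·m counterclockwise.
Reaction R at support A is upward at 0.52 m, arm 2.78 m → moment R × 2.78 clockwise.
For rotational equilibrium, R × 2.78 = 1516, so R = 545 N.

R_A ≈ 545 N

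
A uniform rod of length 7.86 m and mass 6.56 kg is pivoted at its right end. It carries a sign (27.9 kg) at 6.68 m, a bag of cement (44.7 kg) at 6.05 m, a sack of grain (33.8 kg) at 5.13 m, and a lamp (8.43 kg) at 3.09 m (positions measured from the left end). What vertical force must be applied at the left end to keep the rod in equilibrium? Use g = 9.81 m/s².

F ≈ 340 N

Taking torques about the right end:
Beam weight: 6.56 × 9.81 = 64.35 N down at 3.93 m → arm 3.93 m, τ = 64.35 × 3.93 = 252.9 N·m counterclockwise.
Sign: 27.9 × 9.81 = 273.7 N down at 6.68 m → arm 1.18 m, τ = 273.7 × 1.18 = 323 N·m counterclockwise.
Bag of cement: 44.7 × 9.81 = 438.5 N down at 6.05 m → arm 1.81 m, τ = 438.5 × 1.81 = 793.7 N·m counterclockwise.
Sack of grain: 33.8 × 9.81 = 331.6 N down at 5.13 m → arm 2.73 m, τ = 331.6 × 2.73 = 905.3 N·m counterclockwise.
Lamp: 8.43 × 9.81 = 82.7 N down at 3.09 m → arm 4.77 m, τ = 82.7 × 4.77 = 394.5 N·m counterclockwise.
Net moment of the loads = 2669 N·m counterclockwise.
The upward force F acts at the left end, arm 7.86 m, giving F × 7.86 clockwise.
Setting net torque to zero: F × 7.86 = 2669 → F = 2669 / 7.86 = 340 N.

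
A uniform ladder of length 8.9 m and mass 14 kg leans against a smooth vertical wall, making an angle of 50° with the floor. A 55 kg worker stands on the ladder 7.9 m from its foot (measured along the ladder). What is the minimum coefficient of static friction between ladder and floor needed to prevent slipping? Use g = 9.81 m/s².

Choose the foot of the ladder as the axis so the floor normal and friction both act there and drop out.
Ladder weight 14×9.81 = 137.3 N acts at 4.45 m along the ladder; its horizontal arm is 4.45·cos50° = 2.86 m → τ = 392.7 N·m clockwise.
Worker: 55×9.81 = 539.6 N at 7.9 m → arm 5.078 m → τ = 2740 N·m clockwise.
Wall normal N acts horizontally at the top; its moment arm is the height L sinθ = 8.9·sin50° = 6.818 m, counterclockwise.
Balancing moments: N × 6.818 = 3133, giving N = 459.5 N.
ΣFx = 0 ⇒ f = N_wall = 459.5 N. ΣFy = 0 ⇒ N_floor = 676.9 N.
μ_min = f / N_floor = 459.5 / 676.9 = 0.679.

μ_min ≈ 0.679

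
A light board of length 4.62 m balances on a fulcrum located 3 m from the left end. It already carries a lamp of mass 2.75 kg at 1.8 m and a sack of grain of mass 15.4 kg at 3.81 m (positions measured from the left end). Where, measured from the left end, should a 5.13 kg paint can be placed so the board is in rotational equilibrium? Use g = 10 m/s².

x ≈ 1.21 m from the left end

About the fulcrum (at 3 m from the left end):
Lamp: 2.75 × 10 = 27.5 N down at 1.8 m → arm 1.2 m, τ = 27.5 × 1.2 = 33 N·m counterclockwise.
Sack of grain: 15.4 × 10 = 154 N down at 3.81 m → arm 0.81 m, τ = 154 × 0.81 = 124.7 N·m clockwise.
Net moment of existing loads = 91.7 N·m clockwise.
The paint can weighs 5.13 × 10 = 51.3 N and must supply an equal counterclockwise moment, so its lever arm about the fulcrum is 91.7 / 51.3 = 1.79 m.
That puts it at 3 − 1.79 = 1.21 m from the left end.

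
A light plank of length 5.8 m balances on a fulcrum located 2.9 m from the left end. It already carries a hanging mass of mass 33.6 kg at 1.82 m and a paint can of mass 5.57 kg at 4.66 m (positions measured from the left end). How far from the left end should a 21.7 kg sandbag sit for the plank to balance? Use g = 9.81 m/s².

x ≈ 4.12 m from the left end

Choose the fulcrum (at 2.9 m from the left end) as the axis so the support reaction has zero arm there.
Hanging mass: 33.6 × 9.81 = 329.6 N down at 1.82 m → arm 1.08 m, τ = 329.6 × 1.08 = 356 N·m counterclockwise.
Paint can: 5.57 × 9.81 = 54.64 N down at 4.66 m → arm 1.76 m, τ = 54.64 × 1.76 = 96.17 N·m clockwise.
Net moment of existing loads = 259.8 N·m counterclockwise.
The sandbag weighs 21.7 × 9.81 = 212.9 N and must supply an equal clockwise moment, so its lever arm about the fulcrum is 259.8 / 212.9 = 1.22 m.
That puts it at 2.9 + 1.22 = 4.12 m from the left end.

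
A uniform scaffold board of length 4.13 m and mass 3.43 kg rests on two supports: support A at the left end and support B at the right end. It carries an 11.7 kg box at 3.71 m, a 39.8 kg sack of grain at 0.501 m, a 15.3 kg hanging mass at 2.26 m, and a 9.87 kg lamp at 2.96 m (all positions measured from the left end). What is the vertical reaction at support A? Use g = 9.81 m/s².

R_A ≈ 467 N

About support B:
Beam weight: 3.43 × 9.81 = 33.65 N down at 2.065 m → arm 2.065 m, τ = 33.65 × 2.065 = 69.49 N·m counterclockwise.
Box: 11.7 × 9.81 = 114.8 N down at 3.71 m → arm 0.42 m, τ = 114.8 × 0.42 = 48.22 N·m counterclockwise.
Sack of grain: 39.8 × 9.81 = 390.4 N down at 0.501 m → arm 3.629 m, τ = 390.4 × 3.629 = 1417 N·m counterclockwise.
Hanging mass: 15.3 × 9.81 = 150.1 N down at 2.26 m → arm 1.87 m, τ = 150.1 × 1.87 = 280.7 N·m counterclockwise.
Lamp: 9.87 × 9.81 = 96.82 N down at 2.96 m → arm 1.17 m, τ = 96.82 × 1.17 = 113.3 N·m counterclockwise.
Net load moment about support B = 1929 N·m counterclockwise.
Reaction R at support A is upward at 0 m, arm 4.13 m → moment R × 4.13 clockwise.
Balancing moments: R × 4.13 = 1929, giving R = 467 N.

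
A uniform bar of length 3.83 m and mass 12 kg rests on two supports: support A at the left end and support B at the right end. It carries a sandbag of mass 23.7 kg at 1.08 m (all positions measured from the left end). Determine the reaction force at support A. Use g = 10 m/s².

Taking torques about support B:
Beam weight: 12 × 10 = 120 N down at 1.915 m → arm 1.915 m, τ = 120 × 1.915 = 229.8 N·m counterclockwise.
Sandbag: 23.7 × 10 = 237 N down at 1.08 m → arm 2.75 m, τ = 237 × 2.75 = 651.8 N·m counterclockwise.
Net load moment about support B = 881.6 N·m counterclockwise.
Reaction R at support A is upward at 0 m, arm 3.83 m → moment R × 3.83 clockwise.
Setting net torque to zero: R × 3.83 = 881.6 → R = 230 N.

R_A ≈ 230 N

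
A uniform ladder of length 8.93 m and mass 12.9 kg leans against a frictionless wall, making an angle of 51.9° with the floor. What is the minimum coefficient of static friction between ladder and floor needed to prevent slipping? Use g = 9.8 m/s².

Take moments about the foot of the ladder.
Ladder weight 12.9×9.8 = 126.4 N acts at 4.465 m along the ladder; its horizontal arm is 4.465·cos51.9° = 2.755 m → τ = 348.2 N·m clockwise.
Wall normal N acts horizontally at the top; its moment arm is the height L sinθ = 8.93·sin51.9° = 7.027 m, counterclockwise.
For rotational equilibrium, N × 7.027 = 348.2, so N = 49.55 N.
ΣFx = 0 ⇒ f = N_wall = 49.55 N. ΣFy = 0 ⇒ N_floor = 126.4 N.
μ_min = f / N_floor = 49.55 / 126.4 = 0.392.

μ_min ≈ 0.392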